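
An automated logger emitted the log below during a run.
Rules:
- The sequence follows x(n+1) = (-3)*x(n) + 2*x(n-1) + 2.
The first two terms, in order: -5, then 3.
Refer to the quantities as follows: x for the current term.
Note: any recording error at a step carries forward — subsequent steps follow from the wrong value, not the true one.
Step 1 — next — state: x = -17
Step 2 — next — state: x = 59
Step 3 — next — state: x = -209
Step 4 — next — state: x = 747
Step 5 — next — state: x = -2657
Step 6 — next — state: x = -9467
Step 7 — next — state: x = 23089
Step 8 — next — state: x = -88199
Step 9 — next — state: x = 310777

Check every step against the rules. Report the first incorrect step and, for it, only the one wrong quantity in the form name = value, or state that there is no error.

step 6, x = 9467

1. x = -3*(3) + (2)*(-5) + (2) = -17 (verified)
2. x = -3*(-17) + (2)*(3) + (2) = 59 (consistent with the log)
3. x = -3*(59) + (2)*(-17) + (2) = -209 (checks out)
4. x = -3*(-209) + (2)*(59) + (2) = 747 (exactly as logged)
5. x = -3*(747) + (2)*(-209) + (2) = -2657 (in agreement)
6. x = -3*(-2657) + (2)*(747) + (2) = 9467 (a discrepancy with the log)
First incorrect step: 6; the correct value is x = 9467.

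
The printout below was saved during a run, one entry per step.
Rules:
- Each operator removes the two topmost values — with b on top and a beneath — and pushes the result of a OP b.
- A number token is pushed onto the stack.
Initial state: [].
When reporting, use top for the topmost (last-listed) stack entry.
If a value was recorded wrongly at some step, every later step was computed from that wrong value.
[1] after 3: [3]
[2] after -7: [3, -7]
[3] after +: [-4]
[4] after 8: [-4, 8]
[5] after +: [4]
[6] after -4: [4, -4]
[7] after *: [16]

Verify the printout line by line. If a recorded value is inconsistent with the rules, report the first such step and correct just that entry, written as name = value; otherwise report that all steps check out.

Step 1: push 3: top = 3 — same as recorded.
Step 2: push -7: top = -7 — no discrepancy.
Step 3: 3 + -7 = -4 — agrees with the printout.
Step 4: push 8: top = 8 — matches.
Step 5: -4 + 8 = 4 — checks out.
Step 6: push -4: top = -4 — matches.
Step 7: 4 * -4 = -16 — the printout disagrees here.
Conclusion: step 7 carries the first error; the entry should be top = -16.

step 7, top = -16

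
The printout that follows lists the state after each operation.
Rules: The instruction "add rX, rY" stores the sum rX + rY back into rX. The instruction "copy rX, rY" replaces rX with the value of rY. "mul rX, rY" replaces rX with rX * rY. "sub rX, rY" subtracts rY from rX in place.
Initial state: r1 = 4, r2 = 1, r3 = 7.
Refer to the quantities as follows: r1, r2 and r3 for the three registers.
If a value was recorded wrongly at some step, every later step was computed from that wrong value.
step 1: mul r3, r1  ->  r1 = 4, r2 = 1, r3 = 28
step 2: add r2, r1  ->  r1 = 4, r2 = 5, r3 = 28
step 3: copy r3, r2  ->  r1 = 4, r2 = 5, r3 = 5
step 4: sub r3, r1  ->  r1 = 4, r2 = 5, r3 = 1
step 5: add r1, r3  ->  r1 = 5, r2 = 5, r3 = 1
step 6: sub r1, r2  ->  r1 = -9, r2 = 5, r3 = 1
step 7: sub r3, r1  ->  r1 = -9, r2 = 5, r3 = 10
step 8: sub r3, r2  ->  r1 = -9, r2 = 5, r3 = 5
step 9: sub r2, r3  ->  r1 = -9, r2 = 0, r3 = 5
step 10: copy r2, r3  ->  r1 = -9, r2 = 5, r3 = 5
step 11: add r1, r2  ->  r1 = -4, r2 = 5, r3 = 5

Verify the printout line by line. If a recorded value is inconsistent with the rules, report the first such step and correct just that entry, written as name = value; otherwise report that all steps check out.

step 1: r3 = 7 * 4 = 28 -> verified
step 2: r2 = 1 + 4 = 5 -> confirmed correct
step 3: r3 = 5 -> matches
step 4: r3 = 5 - 4 = 1 -> agrees with the printout
step 5: r1 = 4 + 1 = 5 -> same as recorded
step 6: r1 = 5 - 5 = 0 -> the printout has a different value
First deviation found at step 6; the corrected entry is r1 = 0.

step 6, r1 = 0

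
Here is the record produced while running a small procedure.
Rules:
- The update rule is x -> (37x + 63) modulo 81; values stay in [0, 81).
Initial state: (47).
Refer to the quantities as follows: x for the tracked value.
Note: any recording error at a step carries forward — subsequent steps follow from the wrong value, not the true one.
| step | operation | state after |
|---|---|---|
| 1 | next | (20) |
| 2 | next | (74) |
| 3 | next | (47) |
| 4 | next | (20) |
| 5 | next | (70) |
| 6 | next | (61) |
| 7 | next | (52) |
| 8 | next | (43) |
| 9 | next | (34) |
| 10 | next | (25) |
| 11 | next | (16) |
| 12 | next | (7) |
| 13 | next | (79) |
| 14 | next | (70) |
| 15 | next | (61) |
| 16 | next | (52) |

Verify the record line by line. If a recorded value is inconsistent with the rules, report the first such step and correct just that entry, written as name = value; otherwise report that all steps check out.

Recomputing the run from the initial state:
step 1: x = 20
step 2: x = 74
step 3: x = 47
step 4: x = 20
step 5: x = 74
step 6: x = 47
step 7: x = 20
step 8: x = 74
step 9: x = 47
step 10: x = 20
step 11: x = 74
step 12: x = 47
step 13: x = 20
step 14: x = 74
step 15: x = 47
step 16: x = 20
The first disagreement with the record is at step 5, where the value should be x = 74.

step 5, x = 74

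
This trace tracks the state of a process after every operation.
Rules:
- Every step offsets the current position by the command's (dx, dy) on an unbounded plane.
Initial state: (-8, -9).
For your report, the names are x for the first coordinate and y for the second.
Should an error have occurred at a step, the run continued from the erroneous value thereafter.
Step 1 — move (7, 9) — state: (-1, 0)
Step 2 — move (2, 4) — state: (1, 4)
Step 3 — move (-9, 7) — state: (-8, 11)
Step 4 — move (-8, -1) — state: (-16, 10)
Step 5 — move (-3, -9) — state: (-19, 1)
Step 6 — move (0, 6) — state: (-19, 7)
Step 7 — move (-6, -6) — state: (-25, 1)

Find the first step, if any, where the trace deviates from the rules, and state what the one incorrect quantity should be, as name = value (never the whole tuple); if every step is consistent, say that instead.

no error

Recomputing the run from the initial state:
step 1: x = -1, y = 0
step 2: x = 1, y = 4
step 3: x = -8, y = 11
step 4: x = -16, y = 10
step 5: x = -19, y = 1
step 6: x = -19, y = 7
step 7: x = -25, y = 1
This matches the trace at every step.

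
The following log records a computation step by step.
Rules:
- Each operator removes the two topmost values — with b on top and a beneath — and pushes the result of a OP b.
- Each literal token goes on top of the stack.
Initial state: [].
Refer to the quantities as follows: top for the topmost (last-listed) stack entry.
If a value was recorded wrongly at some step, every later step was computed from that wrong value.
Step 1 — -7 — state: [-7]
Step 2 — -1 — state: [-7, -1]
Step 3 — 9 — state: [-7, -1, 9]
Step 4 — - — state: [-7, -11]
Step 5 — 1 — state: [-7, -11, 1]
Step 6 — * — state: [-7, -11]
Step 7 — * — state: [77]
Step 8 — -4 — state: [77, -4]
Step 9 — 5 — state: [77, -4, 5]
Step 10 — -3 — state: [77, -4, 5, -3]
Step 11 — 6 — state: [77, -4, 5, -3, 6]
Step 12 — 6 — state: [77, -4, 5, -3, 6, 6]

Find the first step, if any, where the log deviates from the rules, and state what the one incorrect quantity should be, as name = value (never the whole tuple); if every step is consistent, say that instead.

Recomputing the run from the initial state:
step 1: [-7]
step 2: [-7, -1]
step 3: [-7, -1, 9]
step 4: [-7, -10]
step 5: [-7, -10, 1]
step 6: [-7, -10]
step 7: [70]
step 8: [70, -4]
step 9: [70, -4, 5]
step 10: [70, -4, 5, -3]
step 11: [70, -4, 5, -3, 6]
step 12: [70, -4, 5, -3, 6, 6]
The first disagreement with the log is at step 4, where the value should be top = -10.

step 4, top = -10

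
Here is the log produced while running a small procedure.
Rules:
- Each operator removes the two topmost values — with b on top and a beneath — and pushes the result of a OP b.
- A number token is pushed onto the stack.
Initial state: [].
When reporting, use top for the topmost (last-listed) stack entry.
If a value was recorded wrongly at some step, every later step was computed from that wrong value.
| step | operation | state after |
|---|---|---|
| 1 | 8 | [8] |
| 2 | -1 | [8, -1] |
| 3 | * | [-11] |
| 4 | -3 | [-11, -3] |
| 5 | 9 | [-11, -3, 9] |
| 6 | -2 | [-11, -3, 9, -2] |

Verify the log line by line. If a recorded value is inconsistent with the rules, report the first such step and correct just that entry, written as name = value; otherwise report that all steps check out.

step 3, top = -8

Step 1: push 8: top = 8 — matches.
Step 2: push -1: top = -1 — exactly as logged.
Step 3: 8 * -1 = -8 — the log disagrees here.
The earliest wrong entry is at step 3: it should read top = -8.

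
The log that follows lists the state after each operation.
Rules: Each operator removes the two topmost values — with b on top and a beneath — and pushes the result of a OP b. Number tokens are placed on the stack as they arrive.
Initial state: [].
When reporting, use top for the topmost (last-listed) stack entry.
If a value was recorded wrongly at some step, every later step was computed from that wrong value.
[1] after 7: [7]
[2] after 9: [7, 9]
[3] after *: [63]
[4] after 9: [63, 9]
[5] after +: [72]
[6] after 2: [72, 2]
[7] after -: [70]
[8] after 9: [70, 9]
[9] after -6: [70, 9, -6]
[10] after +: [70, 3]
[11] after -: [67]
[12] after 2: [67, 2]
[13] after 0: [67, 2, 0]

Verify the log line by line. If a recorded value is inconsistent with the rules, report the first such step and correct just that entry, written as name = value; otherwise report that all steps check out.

no error

1. push 7: top = 7 (no discrepancy)
2. push 9: top = 9 (same as recorded)
3. 7 * 9 = 63 (checks out)
4. push 9: top = 9 (no discrepancy)
5. 63 + 9 = 72 (in agreement)
6. push 2: top = 2 (no discrepancy)
7. 72 - 2 = 70 (consistent with the log)
8. push 9: top = 9 (verified)
9. push -6: top = -6 (consistent with the log)
10. 9 + -6 = 3 (matches)
11. 70 - 3 = 67 (checks out)
12. push 2: top = 2 (matches)
13. push 0: top = 0 (same as recorded)
All entries verified; no error found.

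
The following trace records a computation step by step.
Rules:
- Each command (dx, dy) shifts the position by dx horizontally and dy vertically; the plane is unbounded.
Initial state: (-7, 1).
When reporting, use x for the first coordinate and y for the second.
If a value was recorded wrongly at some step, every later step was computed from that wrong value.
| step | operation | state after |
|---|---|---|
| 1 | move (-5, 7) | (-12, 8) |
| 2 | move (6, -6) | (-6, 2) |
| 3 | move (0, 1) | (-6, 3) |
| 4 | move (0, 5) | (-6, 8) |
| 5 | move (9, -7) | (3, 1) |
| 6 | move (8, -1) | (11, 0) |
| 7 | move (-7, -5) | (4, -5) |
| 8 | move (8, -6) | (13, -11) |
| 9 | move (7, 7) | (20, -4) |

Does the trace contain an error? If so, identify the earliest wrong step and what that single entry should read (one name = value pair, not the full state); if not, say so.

step 1: x = -7 + (-5) = -12, y = 1 + (7) = 8 -> confirmed correct
step 2: x = -12 + (6) = -6, y = 8 + (-6) = 2 -> confirmed correct
step 3: x = -6 + (0) = -6, y = 2 + (1) = 3 -> exactly as logged
step 4: x = -6 + (0) = -6, y = 3 + (5) = 8 -> checks out
step 5: x = -6 + (9) = 3, y = 8 + (-7) = 1 -> confirmed correct
step 6: x = 3 + (8) = 11, y = 1 + (-1) = 0 -> no discrepancy
step 7: x = 11 + (-7) = 4, y = 0 + (-5) = -5 -> same as recorded
step 8: x = 4 + (8) = 12, y = -5 + (-6) = -11 -> the entry is off here
First deviation found at step 8; the corrected entry is x = 12.

step 8, x = 12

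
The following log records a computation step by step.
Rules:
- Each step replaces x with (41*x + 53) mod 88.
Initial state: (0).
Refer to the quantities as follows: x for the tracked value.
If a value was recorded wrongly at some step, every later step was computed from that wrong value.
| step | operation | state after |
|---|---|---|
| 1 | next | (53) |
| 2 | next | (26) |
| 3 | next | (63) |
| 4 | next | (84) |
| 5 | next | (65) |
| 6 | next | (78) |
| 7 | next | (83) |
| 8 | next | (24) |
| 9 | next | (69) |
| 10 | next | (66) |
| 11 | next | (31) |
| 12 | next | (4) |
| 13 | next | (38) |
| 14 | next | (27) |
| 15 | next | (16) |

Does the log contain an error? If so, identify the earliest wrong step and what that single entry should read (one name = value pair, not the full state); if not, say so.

step 13, x = 41

Recomputing the run from the initial state:
step 1: x = 53
step 2: x = 26
step 3: x = 63
step 4: x = 84
step 5: x = 65
step 6: x = 78
step 7: x = 83
step 8: x = 24
step 9: x = 69
step 10: x = 66
step 11: x = 31
step 12: x = 4
step 13: x = 41
step 14: x = 62
step 15: x = 43
The first disagreement with the log is at step 13, where the value should be x = 41.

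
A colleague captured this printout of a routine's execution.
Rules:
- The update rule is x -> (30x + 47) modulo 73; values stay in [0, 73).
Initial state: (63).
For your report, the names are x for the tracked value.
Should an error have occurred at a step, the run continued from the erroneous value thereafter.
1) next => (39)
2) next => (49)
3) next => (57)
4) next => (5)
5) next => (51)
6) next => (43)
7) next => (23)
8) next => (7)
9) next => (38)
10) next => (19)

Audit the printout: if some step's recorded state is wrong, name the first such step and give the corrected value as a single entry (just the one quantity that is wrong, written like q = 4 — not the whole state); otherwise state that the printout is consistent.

Step 1: x = (30*63 + 47) mod 73 = 39 — agrees with the printout.
Step 2: x = (30*39 + 47) mod 73 = 49 — matches.
Step 3: x = (30*49 + 47) mod 73 = 57 — agrees with the printout.
Step 4: x = (30*57 + 47) mod 73 = 5 — agrees with the printout.
Step 5: x = (30*5 + 47) mod 73 = 51 — same as recorded.
Step 6: x = (30*51 + 47) mod 73 = 44 — a discrepancy with the printout.
The audit stops at step 6: the recorded entry is wrong and should be x = 44.

step 6, x = 44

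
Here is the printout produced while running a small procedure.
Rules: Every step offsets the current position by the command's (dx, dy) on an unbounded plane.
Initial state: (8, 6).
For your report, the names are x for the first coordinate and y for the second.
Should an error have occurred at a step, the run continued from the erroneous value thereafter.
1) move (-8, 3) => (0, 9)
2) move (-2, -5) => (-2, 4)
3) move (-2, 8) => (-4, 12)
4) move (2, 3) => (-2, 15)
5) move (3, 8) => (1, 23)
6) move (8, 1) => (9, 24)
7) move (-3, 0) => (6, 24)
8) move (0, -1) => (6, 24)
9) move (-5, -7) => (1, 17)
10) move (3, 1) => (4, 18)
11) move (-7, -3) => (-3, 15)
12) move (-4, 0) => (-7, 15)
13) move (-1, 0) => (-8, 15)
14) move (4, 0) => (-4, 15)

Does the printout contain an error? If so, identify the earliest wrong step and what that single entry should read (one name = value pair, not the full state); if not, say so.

step 8, y = 23

1. x = 8 + (-8) = 0, y = 6 + (3) = 9 (agrees with the printout)
2. x = 0 + (-2) = -2, y = 9 + (-5) = 4 (agrees with the printout)
3. x = -2 + (-2) = -4, y = 4 + (8) = 12 (checks out)
4. x = -4 + (2) = -2, y = 12 + (3) = 15 (agrees with the printout)
5. x = -2 + (3) = 1, y = 15 + (8) = 23 (agrees with the printout)
6. x = 1 + (8) = 9, y = 23 + (1) = 24 (matches)
7. x = 9 + (-3) = 6, y = 24 + (0) = 24 (verified)
8. x = 6 + (0) = 6, y = 24 + (-1) = 23 (the entry is off here)
Conclusion: step 8 carries the first error; the entry should be y = 23.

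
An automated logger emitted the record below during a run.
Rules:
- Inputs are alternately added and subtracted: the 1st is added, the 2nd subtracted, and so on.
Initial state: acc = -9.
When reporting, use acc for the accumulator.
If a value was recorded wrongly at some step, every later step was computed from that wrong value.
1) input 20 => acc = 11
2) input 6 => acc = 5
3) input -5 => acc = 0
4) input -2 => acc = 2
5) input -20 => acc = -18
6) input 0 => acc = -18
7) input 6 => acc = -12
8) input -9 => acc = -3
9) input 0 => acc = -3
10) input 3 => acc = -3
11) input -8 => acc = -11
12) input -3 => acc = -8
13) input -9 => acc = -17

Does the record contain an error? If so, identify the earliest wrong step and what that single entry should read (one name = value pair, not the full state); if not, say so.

step 10, acc = -6

Step 1: acc = -9 + 20 = 11 — verified.
Step 2: acc = 11 - 6 = 5 — consistent with the record.
Step 3: acc = 5 + -5 = 0 — confirmed correct.
Step 4: acc = 0 - -2 = 2 — in agreement.
Step 5: acc = 2 + -20 = -18 — no discrepancy.
Step 6: acc = -18 - 0 = -18 — confirmed correct.
Step 7: acc = -18 + 6 = -12 — exactly as logged.
Step 8: acc = -12 - -9 = -3 — confirmed correct.
Step 9: acc = -3 + 0 = -3 — verified.
Step 10: acc = -3 - 3 = -6 — the entry is off here.
So the first discrepancy is step 10, where the right value is acc = -6.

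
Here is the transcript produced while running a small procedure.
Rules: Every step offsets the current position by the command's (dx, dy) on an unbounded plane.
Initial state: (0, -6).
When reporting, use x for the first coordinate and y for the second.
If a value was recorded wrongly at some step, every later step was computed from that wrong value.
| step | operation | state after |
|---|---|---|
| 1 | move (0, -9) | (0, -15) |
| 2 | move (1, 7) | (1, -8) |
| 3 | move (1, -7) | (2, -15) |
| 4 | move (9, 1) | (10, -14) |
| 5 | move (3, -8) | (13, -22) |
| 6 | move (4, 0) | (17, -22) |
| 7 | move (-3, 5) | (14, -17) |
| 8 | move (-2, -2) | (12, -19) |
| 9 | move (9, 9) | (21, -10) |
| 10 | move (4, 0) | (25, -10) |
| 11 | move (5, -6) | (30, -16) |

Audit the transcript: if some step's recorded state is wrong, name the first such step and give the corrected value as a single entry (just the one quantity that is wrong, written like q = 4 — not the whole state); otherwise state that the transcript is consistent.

step 1: x = 0 + (0) = 0, y = -6 + (-9) = -15 -> verified
step 2: x = 0 + (1) = 1, y = -15 + (7) = -8 -> agrees with the transcript
step 3: x = 1 + (1) = 2, y = -8 + (-7) = -15 -> exactly as logged
step 4: x = 2 + (9) = 11, y = -15 + (1) = -14 -> first mismatch against the transcript
Step 4 is the first one off; corrected, x = 11.

step 4, x = 11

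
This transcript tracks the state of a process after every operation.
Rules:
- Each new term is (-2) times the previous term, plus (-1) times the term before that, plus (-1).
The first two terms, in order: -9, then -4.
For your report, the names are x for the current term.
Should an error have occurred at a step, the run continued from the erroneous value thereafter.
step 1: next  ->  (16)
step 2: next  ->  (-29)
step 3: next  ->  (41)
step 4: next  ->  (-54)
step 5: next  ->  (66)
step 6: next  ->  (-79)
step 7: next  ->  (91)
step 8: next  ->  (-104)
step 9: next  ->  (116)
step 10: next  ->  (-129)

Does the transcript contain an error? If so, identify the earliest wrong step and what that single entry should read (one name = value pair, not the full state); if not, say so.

no error

step 1: x = -2*(-4) + (-1)*(-9) + (-1) = 16 -> no discrepancy
step 2: x = -2*(16) + (-1)*(-4) + (-1) = -29 -> in agreement
step 3: x = -2*(-29) + (-1)*(16) + (-1) = 41 -> in agreement
step 4: x = -2*(41) + (-1)*(-29) + (-1) = -54 -> in agreement
step 5: x = -2*(-54) + (-1)*(41) + (-1) = 66 -> consistent with the transcript
step 6: x = -2*(66) + (-1)*(-54) + (-1) = -79 -> same as recorded
step 7: x = -2*(-79) + (-1)*(66) + (-1) = 91 -> matches
step 8: x = -2*(91) + (-1)*(-79) + (-1) = -104 -> checks out
step 9: x = -2*(-104) + (-1)*(91) + (-1) = 116 -> agrees with the transcript
step 10: x = -2*(116) + (-1)*(-104) + (-1) = -129 -> matches
All steps check out; nothing to correct.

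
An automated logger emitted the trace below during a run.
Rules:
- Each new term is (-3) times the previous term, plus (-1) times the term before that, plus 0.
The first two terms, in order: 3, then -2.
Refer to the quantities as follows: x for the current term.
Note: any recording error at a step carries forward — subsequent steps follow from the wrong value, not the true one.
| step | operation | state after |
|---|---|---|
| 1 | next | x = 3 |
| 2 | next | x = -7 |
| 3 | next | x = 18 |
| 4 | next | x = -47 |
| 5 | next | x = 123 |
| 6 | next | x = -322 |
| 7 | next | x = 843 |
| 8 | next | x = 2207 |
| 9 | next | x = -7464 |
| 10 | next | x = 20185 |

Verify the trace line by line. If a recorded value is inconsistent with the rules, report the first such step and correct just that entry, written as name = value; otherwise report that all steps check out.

Step 1: x = -3*(-2) + (-1)*(3) + (0) = 3 — agrees with the trace.
Step 2: x = -3*(3) + (-1)*(-2) + (0) = -7 — exactly as logged.
Step 3: x = -3*(-7) + (-1)*(3) + (0) = 18 — agrees with the trace.
Step 4: x = -3*(18) + (-1)*(-7) + (0) = -47 — agrees with the trace.
Step 5: x = -3*(-47) + (-1)*(18) + (0) = 123 — consistent with the trace.
Step 6: x = -3*(123) + (-1)*(-47) + (0) = -322 — verified.
Step 7: x = -3*(-322) + (-1)*(123) + (0) = 843 — no discrepancy.
Step 8: x = -3*(843) + (-1)*(-322) + (0) = -2207 — first mismatch against the trace.
The audit stops at step 8: the recorded entry is wrong and should be x = -2207.

step 8, x = -2207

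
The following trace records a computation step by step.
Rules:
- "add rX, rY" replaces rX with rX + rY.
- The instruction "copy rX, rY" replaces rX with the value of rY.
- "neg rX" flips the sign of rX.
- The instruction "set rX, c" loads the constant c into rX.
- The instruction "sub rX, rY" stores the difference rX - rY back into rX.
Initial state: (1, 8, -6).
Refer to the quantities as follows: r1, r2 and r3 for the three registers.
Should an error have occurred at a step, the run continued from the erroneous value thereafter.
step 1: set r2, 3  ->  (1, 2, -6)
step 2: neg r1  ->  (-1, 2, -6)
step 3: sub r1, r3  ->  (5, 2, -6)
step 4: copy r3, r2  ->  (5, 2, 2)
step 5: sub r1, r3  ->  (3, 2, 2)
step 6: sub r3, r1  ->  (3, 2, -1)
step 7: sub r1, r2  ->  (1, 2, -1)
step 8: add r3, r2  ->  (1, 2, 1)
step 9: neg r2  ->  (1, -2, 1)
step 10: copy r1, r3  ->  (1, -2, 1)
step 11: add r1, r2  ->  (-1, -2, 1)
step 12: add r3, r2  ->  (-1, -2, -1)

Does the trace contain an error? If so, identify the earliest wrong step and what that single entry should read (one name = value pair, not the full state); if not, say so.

step 1, r2 = 3

1. r2 = 3 (first mismatch against the trace)
First incorrect step: 1; the correct value is r2 = 3.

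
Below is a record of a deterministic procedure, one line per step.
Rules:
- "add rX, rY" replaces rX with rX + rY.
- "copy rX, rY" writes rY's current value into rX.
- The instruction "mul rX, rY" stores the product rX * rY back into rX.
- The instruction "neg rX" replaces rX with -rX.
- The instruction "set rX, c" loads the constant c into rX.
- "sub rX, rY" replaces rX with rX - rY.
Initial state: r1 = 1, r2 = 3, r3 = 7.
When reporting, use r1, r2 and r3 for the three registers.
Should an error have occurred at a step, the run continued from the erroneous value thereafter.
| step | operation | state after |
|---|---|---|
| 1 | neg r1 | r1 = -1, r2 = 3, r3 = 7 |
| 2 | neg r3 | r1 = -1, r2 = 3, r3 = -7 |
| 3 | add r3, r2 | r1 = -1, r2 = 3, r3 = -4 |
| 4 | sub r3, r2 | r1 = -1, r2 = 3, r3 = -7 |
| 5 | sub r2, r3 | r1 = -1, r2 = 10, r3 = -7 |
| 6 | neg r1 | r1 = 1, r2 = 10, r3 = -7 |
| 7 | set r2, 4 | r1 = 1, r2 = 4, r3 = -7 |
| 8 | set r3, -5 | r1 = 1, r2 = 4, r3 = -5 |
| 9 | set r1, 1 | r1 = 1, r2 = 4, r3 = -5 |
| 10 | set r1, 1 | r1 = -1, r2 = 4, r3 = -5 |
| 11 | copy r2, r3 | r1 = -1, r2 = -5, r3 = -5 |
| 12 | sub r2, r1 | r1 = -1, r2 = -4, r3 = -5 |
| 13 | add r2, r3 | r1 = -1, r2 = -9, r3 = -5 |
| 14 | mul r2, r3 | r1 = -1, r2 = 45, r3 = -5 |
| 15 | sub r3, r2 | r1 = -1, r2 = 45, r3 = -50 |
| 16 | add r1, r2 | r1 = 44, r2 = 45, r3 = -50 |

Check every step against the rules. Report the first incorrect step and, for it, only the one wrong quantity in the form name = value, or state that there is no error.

Recomputing the run from the initial state:
step 1: r1 = -1, r2 = 3, r3 = 7
step 2: r1 = -1, r2 = 3, r3 = -7
step 3: r1 = -1, r2 = 3, r3 = -4
step 4: r1 = -1, r2 = 3, r3 = -7
step 5: r1 = -1, r2 = 10, r3 = -7
step 6: r1 = 1, r2 = 10, r3 = -7
step 7: r1 = 1, r2 = 4, r3 = -7
step 8: r1 = 1, r2 = 4, r3 = -5
step 9: r1 = 1, r2 = 4, r3 = -5
step 10: r1 = 1, r2 = 4, r3 = -5
step 11: r1 = 1, r2 = -5, r3 = -5
step 12: r1 = 1, r2 = -6, r3 = -5
step 13: r1 = 1, r2 = -11, r3 = -5
step 14: r1 = 1, r2 = 55, r3 = -5
step 15: r1 = 1, r2 = 55, r3 = -60
step 16: r1 = 56, r2 = 55, r3 = -60
The first disagreement with the record is at step 10, where the value should be r1 = 1.

step 10, r1 = 1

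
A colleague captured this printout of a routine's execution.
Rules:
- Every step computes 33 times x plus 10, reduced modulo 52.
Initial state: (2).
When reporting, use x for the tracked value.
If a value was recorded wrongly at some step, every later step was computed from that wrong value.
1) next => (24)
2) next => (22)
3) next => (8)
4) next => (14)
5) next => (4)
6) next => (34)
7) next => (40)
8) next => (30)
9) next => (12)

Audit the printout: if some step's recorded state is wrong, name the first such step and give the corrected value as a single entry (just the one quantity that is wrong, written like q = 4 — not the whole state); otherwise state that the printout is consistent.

Recomputing the run from the initial state:
step 1: x = 24
step 2: x = 22
step 3: x = 8
step 4: x = 14
step 5: x = 4
step 6: x = 38
step 7: x = 16
step 8: x = 18
step 9: x = 32
The first disagreement with the printout is at step 6, where the value should be x = 38.

step 6, x = 38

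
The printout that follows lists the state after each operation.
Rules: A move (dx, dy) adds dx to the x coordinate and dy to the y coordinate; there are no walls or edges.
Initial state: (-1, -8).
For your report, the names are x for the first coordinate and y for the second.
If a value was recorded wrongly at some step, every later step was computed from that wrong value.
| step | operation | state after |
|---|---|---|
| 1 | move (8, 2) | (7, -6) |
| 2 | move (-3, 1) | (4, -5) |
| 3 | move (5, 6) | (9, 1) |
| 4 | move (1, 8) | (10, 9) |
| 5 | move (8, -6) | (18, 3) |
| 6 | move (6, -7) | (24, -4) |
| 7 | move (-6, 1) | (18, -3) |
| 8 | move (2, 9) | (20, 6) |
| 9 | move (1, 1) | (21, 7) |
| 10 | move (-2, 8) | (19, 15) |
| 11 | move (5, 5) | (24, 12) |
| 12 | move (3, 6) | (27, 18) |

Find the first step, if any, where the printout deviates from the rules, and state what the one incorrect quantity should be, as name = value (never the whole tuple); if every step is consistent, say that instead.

Recomputing the run from the initial state:
step 1: x = 7, y = -6
step 2: x = 4, y = -5
step 3: x = 9, y = 1
step 4: x = 10, y = 9
step 5: x = 18, y = 3
step 6: x = 24, y = -4
step 7: x = 18, y = -3
step 8: x = 20, y = 6
step 9: x = 21, y = 7
step 10: x = 19, y = 15
step 11: x = 24, y = 20
step 12: x = 27, y = 26
The first disagreement with the printout is at step 11, where the value should be y = 20.

step 11, y = 20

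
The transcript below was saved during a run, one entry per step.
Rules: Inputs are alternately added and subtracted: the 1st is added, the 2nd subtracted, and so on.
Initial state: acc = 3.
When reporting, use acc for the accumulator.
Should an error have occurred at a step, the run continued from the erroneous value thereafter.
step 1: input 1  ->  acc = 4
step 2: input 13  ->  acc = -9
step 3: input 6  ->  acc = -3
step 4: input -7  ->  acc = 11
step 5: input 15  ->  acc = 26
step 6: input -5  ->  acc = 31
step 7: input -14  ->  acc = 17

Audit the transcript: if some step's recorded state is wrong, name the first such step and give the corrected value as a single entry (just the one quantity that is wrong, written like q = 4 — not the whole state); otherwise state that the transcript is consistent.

Recomputing the run from the initial state:
step 1: acc = 4
step 2: acc = -9
step 3: acc = -3
step 4: acc = 4
step 5: acc = 19
step 6: acc = 24
step 7: acc = 10
The first disagreement with the transcript is at step 4, where the value should be acc = 4.

step 4, acc = 4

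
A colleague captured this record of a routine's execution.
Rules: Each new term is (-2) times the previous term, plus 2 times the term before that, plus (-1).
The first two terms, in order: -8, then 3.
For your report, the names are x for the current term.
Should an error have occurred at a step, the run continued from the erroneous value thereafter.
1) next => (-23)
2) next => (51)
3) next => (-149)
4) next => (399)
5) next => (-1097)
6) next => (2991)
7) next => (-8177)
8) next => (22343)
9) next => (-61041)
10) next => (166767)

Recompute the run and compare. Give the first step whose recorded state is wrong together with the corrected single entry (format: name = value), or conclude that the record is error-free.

step 8, x = 22335

1. x = -2*(3) + (2)*(-8) + (-1) = -23 (exactly as logged)
2. x = -2*(-23) + (2)*(3) + (-1) = 51 (matches)
3. x = -2*(51) + (2)*(-23) + (-1) = -149 (confirmed correct)
4. x = -2*(-149) + (2)*(51) + (-1) = 399 (in agreement)
5. x = -2*(399) + (2)*(-149) + (-1) = -1097 (confirmed correct)
6. x = -2*(-1097) + (2)*(399) + (-1) = 2991 (agrees with the record)
7. x = -2*(2991) + (2)*(-1097) + (-1) = -8177 (verified)
8. x = -2*(-8177) + (2)*(2991) + (-1) = 22335 (the record disagrees here)
The earliest wrong entry is at step 8: it should read x = 22335.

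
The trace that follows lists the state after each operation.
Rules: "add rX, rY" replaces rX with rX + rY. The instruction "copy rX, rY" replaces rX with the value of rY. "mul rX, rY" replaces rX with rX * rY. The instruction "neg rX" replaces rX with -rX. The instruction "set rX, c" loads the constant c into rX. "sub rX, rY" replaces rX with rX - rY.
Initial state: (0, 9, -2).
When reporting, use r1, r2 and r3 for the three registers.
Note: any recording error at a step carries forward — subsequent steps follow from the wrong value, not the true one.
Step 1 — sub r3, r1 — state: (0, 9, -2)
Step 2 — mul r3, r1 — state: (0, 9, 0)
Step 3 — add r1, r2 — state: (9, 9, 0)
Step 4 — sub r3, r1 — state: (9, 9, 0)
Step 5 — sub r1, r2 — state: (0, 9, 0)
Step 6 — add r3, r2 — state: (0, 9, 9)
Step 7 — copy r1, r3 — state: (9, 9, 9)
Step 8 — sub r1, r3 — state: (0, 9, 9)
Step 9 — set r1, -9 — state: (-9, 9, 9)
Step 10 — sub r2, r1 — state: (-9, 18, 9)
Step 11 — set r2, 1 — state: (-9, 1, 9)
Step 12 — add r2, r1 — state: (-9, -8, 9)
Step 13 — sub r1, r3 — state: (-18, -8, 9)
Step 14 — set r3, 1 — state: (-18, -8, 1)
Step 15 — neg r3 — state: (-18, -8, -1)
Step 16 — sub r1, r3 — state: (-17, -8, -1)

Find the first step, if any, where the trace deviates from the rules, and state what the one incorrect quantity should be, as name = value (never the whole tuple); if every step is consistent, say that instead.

step 1: r3 = -2 - 0 = -2 -> agrees with the trace
step 2: r3 = -2 * 0 = 0 -> verified
step 3: r1 = 0 + 9 = 9 -> verified
step 4: r3 = 0 - 9 = -9 -> not what was recorded
So the first discrepancy is step 4, where the right value is r3 = -9.

step 4, r3 = -9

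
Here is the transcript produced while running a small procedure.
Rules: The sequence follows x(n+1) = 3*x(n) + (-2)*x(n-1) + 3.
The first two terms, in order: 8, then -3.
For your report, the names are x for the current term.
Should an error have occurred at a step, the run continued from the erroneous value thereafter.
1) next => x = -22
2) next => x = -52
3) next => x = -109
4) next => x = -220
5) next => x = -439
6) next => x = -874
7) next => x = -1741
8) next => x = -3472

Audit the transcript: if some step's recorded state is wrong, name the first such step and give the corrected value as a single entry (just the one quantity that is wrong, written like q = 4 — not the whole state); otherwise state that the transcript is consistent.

step 2, x = -57

Recomputing the run from the initial state:
step 1: x = -22
step 2: x = -57
step 3: x = -124
step 4: x = -255
step 5: x = -514
step 6: x = -1029
step 7: x = -2056
step 8: x = -4107
The first disagreement with the transcript is at step 2, where the value should be x = -57.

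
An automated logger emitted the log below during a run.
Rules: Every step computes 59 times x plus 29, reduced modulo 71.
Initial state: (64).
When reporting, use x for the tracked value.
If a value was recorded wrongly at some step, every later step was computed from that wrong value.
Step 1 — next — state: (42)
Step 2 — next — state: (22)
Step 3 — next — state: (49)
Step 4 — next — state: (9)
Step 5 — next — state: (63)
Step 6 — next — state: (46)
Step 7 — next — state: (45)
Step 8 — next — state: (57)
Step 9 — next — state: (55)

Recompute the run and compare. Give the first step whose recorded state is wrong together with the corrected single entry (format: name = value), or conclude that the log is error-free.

step 6, x = 54

Recomputing the run from the initial state:
step 1: x = 42
step 2: x = 22
step 3: x = 49
step 4: x = 9
step 5: x = 63
step 6: x = 54
step 7: x = 20
step 8: x = 2
step 9: x = 5
The first disagreement with the log is at step 6, where the value should be x = 54.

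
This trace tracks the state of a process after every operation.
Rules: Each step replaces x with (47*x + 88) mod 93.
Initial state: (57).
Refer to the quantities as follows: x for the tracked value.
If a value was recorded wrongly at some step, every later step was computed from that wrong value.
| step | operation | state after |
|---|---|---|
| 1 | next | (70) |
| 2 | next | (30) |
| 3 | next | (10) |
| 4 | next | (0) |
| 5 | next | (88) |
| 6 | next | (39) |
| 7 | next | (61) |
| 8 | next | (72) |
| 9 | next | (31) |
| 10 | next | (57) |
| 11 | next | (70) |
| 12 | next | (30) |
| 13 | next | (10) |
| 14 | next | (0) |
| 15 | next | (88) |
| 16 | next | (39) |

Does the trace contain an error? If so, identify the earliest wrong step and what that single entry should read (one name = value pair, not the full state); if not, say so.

no error

Recomputing the run from the initial state:
step 1: x = 70
step 2: x = 30
step 3: x = 10
step 4: x = 0
step 5: x = 88
step 6: x = 39
step 7: x = 61
step 8: x = 72
step 9: x = 31
step 10: x = 57
step 11: x = 70
step 12: x = 30
step 13: x = 10
step 14: x = 0
step 15: x = 88
step 16: x = 39
This matches the trace at every step.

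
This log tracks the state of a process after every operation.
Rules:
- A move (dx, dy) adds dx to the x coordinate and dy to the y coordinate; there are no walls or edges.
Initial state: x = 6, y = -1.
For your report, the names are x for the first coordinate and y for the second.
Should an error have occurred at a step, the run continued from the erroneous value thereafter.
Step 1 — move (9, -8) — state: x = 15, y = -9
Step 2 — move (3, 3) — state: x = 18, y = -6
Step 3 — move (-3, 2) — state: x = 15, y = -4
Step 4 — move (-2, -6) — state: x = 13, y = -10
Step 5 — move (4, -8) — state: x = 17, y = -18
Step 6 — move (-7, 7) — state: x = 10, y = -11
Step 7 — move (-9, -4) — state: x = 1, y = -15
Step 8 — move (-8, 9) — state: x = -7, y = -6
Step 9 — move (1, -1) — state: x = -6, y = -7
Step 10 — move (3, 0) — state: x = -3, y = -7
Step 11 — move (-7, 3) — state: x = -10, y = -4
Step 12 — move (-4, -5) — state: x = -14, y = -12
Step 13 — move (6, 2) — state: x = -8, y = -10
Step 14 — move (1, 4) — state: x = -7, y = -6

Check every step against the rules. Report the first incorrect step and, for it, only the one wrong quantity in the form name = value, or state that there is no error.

step 12, y = -9

Step 1: x = 6 + (9) = 15, y = -1 + (-8) = -9 — matches.
Step 2: x = 15 + (3) = 18, y = -9 + (3) = -6 — consistent with the log.
Step 3: x = 18 + (-3) = 15, y = -6 + (2) = -4 — verified.
Step 4: x = 15 + (-2) = 13, y = -4 + (-6) = -10 — confirmed correct.
Step 5: x = 13 + (4) = 17, y = -10 + (-8) = -18 — agrees with the log.
Step 6: x = 17 + (-7) = 10, y = -18 + (7) = -11 — exactly as logged.
Step 7: x = 10 + (-9) = 1, y = -11 + (-4) = -15 — checks out.
Step 8: x = 1 + (-8) = -7, y = -15 + (9) = -6 — confirmed correct.
Step 9: x = -7 + (1) = -6, y = -6 + (-1) = -7 — confirmed correct.
Step 10: x = -6 + (3) = -3, y = -7 + (0) = -7 — verified.
Step 11: x = -3 + (-7) = -10, y = -7 + (3) = -4 — checks out.
Step 12: x = -10 + (-4) = -14, y = -4 + (-5) = -9 — this is not what the log shows.
The audit stops at step 12: the recorded entry is wrong and should be y = -9.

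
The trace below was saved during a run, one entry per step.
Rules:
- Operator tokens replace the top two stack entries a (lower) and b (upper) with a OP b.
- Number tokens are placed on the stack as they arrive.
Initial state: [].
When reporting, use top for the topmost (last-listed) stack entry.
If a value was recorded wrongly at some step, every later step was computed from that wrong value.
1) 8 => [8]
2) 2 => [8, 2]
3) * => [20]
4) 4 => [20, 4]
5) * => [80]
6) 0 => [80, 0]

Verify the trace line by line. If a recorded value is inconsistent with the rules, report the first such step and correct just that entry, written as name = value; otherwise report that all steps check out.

Recomputing the run from the initial state:
step 1: [8]
step 2: [8, 2]
step 3: [16]
step 4: [16, 4]
step 5: [64]
step 6: [64, 0]
The first disagreement with the trace is at step 3, where the value should be top = 16.

step 3, top = 16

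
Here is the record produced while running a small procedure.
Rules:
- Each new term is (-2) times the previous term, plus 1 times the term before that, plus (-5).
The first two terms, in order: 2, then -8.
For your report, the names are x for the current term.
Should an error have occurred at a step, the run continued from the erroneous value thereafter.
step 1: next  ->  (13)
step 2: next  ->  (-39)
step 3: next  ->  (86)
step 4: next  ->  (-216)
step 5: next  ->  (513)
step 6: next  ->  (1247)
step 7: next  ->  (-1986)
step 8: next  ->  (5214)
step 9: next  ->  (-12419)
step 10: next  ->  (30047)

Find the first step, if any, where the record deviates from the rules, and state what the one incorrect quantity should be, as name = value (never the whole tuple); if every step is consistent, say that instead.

1. x = -2*(-8) + (1)*(2) + (-5) = 13 (checks out)
2. x = -2*(13) + (1)*(-8) + (-5) = -39 (agrees with the record)
3. x = -2*(-39) + (1)*(13) + (-5) = 86 (verified)
4. x = -2*(86) + (1)*(-39) + (-5) = -216 (verified)
5. x = -2*(-216) + (1)*(86) + (-5) = 513 (agrees with the record)
6. x = -2*(513) + (1)*(-216) + (-5) = -1247 (this is not what the record shows)
That makes step 6 the first incorrect line — x = -1247 is what it should show.

step 6, x = -1247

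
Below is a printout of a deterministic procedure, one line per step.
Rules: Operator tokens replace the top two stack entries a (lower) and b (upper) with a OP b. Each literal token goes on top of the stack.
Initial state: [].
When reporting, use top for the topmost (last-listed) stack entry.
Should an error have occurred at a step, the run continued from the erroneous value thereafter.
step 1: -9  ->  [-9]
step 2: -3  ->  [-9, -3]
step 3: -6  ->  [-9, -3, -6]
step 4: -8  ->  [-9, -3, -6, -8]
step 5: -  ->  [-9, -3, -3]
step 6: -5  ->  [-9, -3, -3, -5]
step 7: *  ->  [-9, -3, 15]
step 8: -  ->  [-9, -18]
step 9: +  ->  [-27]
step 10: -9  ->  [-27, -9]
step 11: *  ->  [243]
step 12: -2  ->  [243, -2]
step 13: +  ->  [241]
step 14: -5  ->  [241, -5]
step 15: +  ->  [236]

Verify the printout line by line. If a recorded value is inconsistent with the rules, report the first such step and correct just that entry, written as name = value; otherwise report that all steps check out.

Step 1: push -9: top = -9 — consistent with the printout.
Step 2: push -3: top = -3 — exactly as logged.
Step 3: push -6: top = -6 — matches.
Step 4: push -8: top = -8 — matches.
Step 5: -6 - -8 = 2 — a discrepancy with the printout.
That makes step 5 the first incorrect line — top = 2 is what it should show.

step 5, top = 2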